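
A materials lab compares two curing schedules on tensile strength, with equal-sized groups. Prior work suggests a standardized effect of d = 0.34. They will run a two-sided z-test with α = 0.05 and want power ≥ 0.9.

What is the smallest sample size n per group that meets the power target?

n = 182 per group

Set Φ(δ − 1.960) = 0.9; then δ − 1.960 = Φ⁻¹(0.9) = 1.282, giving δ = 3.242.
(The Φ(−δ − z_{α/2}) term is vanishingly small for δ > 0 and is dropped in the standard sample-size formula.)
δ = d·√(n/2) ⇒ n = 2(δ/d)² = 2 × (3.242 / 0.34)² = 181.79.
Round up to the next whole unit.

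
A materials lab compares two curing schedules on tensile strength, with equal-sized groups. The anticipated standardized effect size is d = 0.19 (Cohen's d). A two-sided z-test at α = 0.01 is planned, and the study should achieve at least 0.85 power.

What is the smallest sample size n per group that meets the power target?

For power 0.85 need Φ(δ − z_{0.005}) = 0.85, so δ = z_{0.005} + z_{0.15} = 2.576 + 1.036 = 3.612.
(For δ > 0 the lower-tail rejection region contributes negligibly to power, so the one-term inversion is standard.)
δ = d·√(n/2) ⇒ n = 2(δ/d)² = 2 × (3.612 / 0.19)² = 722.91.
Round up to the next whole unit.

n = 723 per group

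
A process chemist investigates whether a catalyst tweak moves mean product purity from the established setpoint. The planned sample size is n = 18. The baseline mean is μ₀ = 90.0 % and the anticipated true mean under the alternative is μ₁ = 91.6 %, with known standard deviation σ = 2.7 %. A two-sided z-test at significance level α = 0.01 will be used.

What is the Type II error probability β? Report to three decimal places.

β ≈ 0.525

Standardized effect: d = |μ₁ − μ₀| / σ = |91.6 − 90.0| / 2.7 = 0.5926
Noncentrality parameter: λ = d·√n = 0.5926 × √18 = 2.5142
Critical value for a two-sided test at α = 0.01: z_{α/2} = 2.576.
Power = Φ(λ − 2.576) + Φ(−λ − 2.576) = Φ(-0.062) + Φ(-5.090) = 0.4754 + 0.0000 = 0.4754.
Type II error: β = 1 − power = 1 − 0.4754 = 0.5246.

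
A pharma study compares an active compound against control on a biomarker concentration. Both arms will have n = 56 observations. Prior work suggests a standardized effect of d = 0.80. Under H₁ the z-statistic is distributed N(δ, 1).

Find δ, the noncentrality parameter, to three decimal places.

δ ≈ 4.233

The noncentrality parameter scales effect size by the design's sample-size factor: δ = d·√(n/2) = 0.80 × √(56/2) = 4.2332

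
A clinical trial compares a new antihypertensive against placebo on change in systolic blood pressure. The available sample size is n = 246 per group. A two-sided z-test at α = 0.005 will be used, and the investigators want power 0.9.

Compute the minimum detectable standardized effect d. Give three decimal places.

d ≈ 0.369

Need Φ(δ − 2.807) = 0.9, so δ = 2.807 + 1.282 = 4.089.
(The second rejection-region term Φ(−δ − z_{α/2}) is negligible and dropped.)
δ = d·√(n/2) ⇒ d = δ/√(n/2) = 4.089/√(246/2) = 0.3687.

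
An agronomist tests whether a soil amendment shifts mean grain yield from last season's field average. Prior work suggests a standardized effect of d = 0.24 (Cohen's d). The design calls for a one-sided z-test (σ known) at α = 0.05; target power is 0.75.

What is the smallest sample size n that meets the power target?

n = 94

For power 0.75 need Φ(δ − z_{0.05}) = 0.75, so δ = z_{0.05} + z_{0.25} = 1.645 + 0.674 = 2.319.
δ = d·√n ⇒ n = (δ/d)² = (2.319 / 0.24)² = 93.39.
Round up to the next whole unit.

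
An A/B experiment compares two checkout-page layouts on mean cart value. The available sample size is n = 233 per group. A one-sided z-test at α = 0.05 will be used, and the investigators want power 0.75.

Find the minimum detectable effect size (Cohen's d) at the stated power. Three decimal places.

Required noncentrality: δ = z_{0.05} + z_{0.25} = 1.645 + 0.674 = 2.319.
δ = d·√(n/2) ⇒ d = δ/√(n/2) = 2.319/√(233/2) = 0.2149.

d ≈ 0.215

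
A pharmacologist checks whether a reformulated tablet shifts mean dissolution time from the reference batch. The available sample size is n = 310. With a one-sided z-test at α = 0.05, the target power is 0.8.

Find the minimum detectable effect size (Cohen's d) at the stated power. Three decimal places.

d ≈ 0.141

Required noncentrality: δ = z_{0.05} + z_{0.20} = 1.645 + 0.842 = 2.486.
δ = d·√n ⇒ d = δ/√n = 2.486/√310 = 0.1412.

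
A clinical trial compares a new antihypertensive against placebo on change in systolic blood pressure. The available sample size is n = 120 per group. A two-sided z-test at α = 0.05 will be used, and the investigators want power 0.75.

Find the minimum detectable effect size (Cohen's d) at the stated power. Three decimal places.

Need Φ(δ − 1.960) = 0.75, so δ = 1.960 + 0.674 = 2.634.
(Lower-tail contribution to power is negligible for δ > 0.)
δ = d·√(n/2) ⇒ d = δ/√(n/2) = 2.634/√(120/2) = 0.3401.

d ≈ 0.340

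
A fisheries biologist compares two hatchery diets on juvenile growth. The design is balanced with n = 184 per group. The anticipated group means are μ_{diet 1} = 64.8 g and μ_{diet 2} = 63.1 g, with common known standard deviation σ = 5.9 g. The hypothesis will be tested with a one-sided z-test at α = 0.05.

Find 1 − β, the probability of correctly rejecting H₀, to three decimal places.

Power ≈ 0.868

Standardized effect: d = |μ_{diet 1} − μ_{diet 2}| / σ = |64.8 − 63.1| / 5.9 = 0.2881
Noncentrality parameter: λ = d·√(n/2) = 0.2881 × √(184/2) = 2.7637
One-sided α = 0.05 → critical value z_{0.05} = 1.645.
Power = Φ(λ − 1.645) = Φ(1.119) = 0.8684.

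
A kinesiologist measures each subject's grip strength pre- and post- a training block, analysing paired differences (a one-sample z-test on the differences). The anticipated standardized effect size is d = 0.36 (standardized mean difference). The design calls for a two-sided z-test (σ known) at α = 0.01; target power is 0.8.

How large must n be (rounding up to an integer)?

Set Φ(δ − 2.576) = 0.8; then δ − 2.576 = Φ⁻¹(0.8) = 0.842, giving δ = 3.417.
(The Φ(−δ − z_{α/2}) term is vanishingly small for δ > 0 and is dropped in the standard sample-size formula.)
δ = d·√n ⇒ n = (δ/d)² = (3.417 / 0.36)² = 90.12.
Round up to the next whole unit.

n = 91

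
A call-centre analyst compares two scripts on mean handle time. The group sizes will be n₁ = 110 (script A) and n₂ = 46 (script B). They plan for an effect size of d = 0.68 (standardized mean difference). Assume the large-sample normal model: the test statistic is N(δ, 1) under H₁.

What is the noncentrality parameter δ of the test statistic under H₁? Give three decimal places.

δ ≈ 3.873

The noncentrality parameter scales effect size by the design's sample-size factor: δ = d / √(1/n₁ + 1/n₂) = 0.68 / √(1/110 + 1/46) = 3.8728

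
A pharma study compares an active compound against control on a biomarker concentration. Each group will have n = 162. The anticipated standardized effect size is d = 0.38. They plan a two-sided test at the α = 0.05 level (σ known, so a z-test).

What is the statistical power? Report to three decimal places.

Power ≈ 0.928

Noncentrality parameter: δ = d·√(n/2) = 0.38 × √(162/2) = 3.4200
Critical value for a two-sided test at α = 0.05: z_{α/2} = 1.960.
Power = Φ(δ − 1.960) + Φ(−δ − 1.960) = Φ(1.460) + Φ(-5.380) = 0.9279 + 0.0000 = 0.9279.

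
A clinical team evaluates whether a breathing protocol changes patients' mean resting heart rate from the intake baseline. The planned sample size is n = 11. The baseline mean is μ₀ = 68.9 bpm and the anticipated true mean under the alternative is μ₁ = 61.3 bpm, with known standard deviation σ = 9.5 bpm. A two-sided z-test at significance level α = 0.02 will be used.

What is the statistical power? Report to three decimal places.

Power ≈ 0.628

Standardized effect: d = |μ₁ − μ₀| / σ = |61.3 − 68.9| / 9.5 = 0.8000
Noncentrality parameter: δ = d·√n = 0.8000 × √11 = 2.6533
Two-sided α = 0.02 → critical value z_{0.01} = 2.326.
Power = Φ(δ − 2.326) + Φ(−δ − 2.326) = Φ(0.327) + Φ(-4.980) = 0.6281 + 0.0000 = 0.6281.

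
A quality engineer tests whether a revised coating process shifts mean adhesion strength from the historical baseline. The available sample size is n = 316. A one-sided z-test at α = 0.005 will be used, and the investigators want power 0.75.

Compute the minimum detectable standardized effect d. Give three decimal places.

Required noncentrality: δ = z_{0.005} + z_{0.25} = 2.576 + 0.674 = 3.250.
δ = d·√n ⇒ d = δ/√n = 3.250/√316 = 0.1828.

d ≈ 0.183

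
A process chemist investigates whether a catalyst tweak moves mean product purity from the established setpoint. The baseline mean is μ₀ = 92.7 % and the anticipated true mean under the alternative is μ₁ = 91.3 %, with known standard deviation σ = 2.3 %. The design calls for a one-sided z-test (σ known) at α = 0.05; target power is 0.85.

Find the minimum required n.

n = 20

Standardized effect: d = |μ₁ − μ₀| / σ = |91.3 − 92.7| / 2.3 = 0.6087
For power 0.85 need Φ(δ − z_{0.05}) = 0.85, so δ = z_{0.05} + z_{0.15} = 1.645 + 1.036 = 2.681.
δ = d·√n ⇒ n = (δ/d)² = (2.681 / 0.6087)² = 19.40.
Round up to the next whole unit.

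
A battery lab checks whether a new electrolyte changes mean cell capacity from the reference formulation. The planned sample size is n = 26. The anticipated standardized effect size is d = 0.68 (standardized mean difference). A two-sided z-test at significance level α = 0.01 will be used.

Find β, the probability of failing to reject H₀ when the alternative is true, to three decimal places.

β ≈ 0.186

Noncentrality parameter: δ = d·√n = 0.68 × √26 = 3.4673
Critical value for a two-sided test at α = 0.01: z_{α/2} = 2.576.
Power = Φ(δ − 2.576) + Φ(−δ − 2.576) = Φ(0.892) + Φ(-6.043) = 0.8137 + 0.0000 = 0.8137.
Type II error: β = 1 − power = 1 − 0.8137 = 0.1863.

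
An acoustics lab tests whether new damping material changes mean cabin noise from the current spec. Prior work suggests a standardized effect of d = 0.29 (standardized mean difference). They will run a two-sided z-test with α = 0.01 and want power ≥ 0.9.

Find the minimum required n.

Set Φ(δ − 2.576) = 0.9; then δ − 2.576 = Φ⁻¹(0.9) = 1.282, giving δ = 3.857.
(The Φ(−δ − z_{α/2}) term is vanishingly small for δ > 0 and is dropped in the standard sample-size formula.)
δ = d·√n ⇒ n = (δ/d)² = (3.857 / 0.29)² = 176.92.
Round up to the next whole unit.

n = 177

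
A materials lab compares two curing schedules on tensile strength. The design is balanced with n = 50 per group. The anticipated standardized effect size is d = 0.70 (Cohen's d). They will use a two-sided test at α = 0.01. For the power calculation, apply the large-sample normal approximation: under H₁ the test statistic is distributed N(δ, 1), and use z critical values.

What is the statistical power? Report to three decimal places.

Power ≈ 0.822

Noncentrality parameter: δ = d·√(n/2) = 0.70 × √(50/2) = 3.5000
Critical value for a two-sided test at α = 0.01: z_{α/2} = 2.576.
Power = Φ(δ − 2.576) + Φ(−δ − 2.576) = Φ(0.924) + Φ(-6.076) = 0.8223 + 0.0000 = 0.8223.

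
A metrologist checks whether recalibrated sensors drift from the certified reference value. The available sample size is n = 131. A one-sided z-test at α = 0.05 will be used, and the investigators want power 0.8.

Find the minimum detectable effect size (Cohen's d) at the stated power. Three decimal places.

d ≈ 0.217

Need Φ(δ − 1.645) = 0.8, so δ = 1.645 + 0.842 = 2.486.
δ = d·√n ⇒ d = δ/√n = 2.486/√131 = 0.2172.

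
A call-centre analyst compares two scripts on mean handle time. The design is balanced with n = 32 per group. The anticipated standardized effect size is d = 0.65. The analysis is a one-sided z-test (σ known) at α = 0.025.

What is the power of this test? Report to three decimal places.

Noncentrality parameter: δ = d·√(n/2) = 0.65 × √(32/2) = 2.6000
Critical value for a one-sided test at α = 0.025: z_α = 1.960.
Power = P(Z > 1.960 − δ) = Φ(0.640) = 0.7389.

Power ≈ 0.739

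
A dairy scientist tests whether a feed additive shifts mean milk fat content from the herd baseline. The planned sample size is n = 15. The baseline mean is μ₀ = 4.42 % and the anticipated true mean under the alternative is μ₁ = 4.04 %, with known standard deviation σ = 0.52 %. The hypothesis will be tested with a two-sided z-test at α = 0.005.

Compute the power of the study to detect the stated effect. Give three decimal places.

Standardized effect: d = |μ₁ − μ₀| / σ = |4.04 − 4.42| / 0.52 = 0.7308
Noncentrality parameter: δ = d·√n = 0.7308 × √15 = 2.8303
Two-sided α = 0.005 → critical value z_{0.0025} = 2.807.
Power = Φ(δ − 2.807) + Φ(−δ − 2.807) = Φ(0.023) + Φ(-5.637) = 0.5093 + 0.0000 = 0.5093.

Power ≈ 0.509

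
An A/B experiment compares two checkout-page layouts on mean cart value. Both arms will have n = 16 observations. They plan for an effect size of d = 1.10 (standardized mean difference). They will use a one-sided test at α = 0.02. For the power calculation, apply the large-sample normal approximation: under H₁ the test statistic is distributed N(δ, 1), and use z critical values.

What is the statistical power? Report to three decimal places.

Noncentrality parameter: δ = d·√(n/2) = 1.10 × √(16/2) = 3.1113
Critical value for a one-sided test at α = 0.02: z_α = 2.054.
Power = P(Z > 2.054 − δ) = Φ(1.058) = 0.8549.

Power ≈ 0.855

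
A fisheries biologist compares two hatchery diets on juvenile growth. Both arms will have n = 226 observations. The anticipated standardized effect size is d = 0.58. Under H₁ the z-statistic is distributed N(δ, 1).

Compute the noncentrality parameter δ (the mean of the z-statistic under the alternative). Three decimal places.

δ ≈ 6.165

δ = d·√(n/2) = 0.58 × √(226/2) = 6.1655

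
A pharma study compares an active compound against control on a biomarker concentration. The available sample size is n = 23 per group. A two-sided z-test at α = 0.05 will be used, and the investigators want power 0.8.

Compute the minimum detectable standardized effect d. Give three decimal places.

d ≈ 0.826

Need Φ(δ − 1.960) = 0.8, so δ = 1.960 + 0.842 = 2.802.
(The second rejection-region term Φ(−δ − z_{α/2}) is negligible and dropped.)
δ = d·√(n/2) ⇒ d = δ/√(n/2) = 2.802/√(23/2) = 0.8261.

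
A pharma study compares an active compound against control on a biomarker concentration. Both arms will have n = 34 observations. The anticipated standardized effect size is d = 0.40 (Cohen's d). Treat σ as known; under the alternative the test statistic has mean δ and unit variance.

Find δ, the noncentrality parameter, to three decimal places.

δ ≈ 1.649

The noncentrality parameter scales effect size by the design's sample-size factor: δ = d·√(n/2) = 0.40 × √(34/2) = 1.6492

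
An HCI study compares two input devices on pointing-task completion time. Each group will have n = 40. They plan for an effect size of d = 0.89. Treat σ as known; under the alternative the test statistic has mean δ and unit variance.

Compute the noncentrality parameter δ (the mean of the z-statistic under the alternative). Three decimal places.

δ ≈ 3.980

δ = d·√(n/2) = 0.89 × √(40/2) = 3.9802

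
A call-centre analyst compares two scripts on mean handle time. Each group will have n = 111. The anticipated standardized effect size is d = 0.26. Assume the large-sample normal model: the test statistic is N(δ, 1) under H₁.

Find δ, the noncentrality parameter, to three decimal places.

δ ≈ 1.937

The noncentrality parameter scales effect size by the design's sample-size factor: δ = d·√(n/2) = 0.26 × √(111/2) = 1.9370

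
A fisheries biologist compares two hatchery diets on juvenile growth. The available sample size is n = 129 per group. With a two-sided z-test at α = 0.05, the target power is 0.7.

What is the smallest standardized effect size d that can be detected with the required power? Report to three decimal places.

d ≈ 0.309

Need Φ(δ − 1.960) = 0.7, so δ = 1.960 + 0.524 = 2.484.
(The second rejection-region term Φ(−δ − z_{α/2}) is negligible and dropped.)
δ = d·√(n/2) ⇒ d = δ/√(n/2) = 2.484/√(129/2) = 0.3093.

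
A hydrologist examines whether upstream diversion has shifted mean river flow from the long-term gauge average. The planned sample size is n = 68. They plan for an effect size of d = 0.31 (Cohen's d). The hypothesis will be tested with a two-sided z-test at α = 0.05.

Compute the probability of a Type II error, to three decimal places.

Noncentrality parameter: λ = d·√n = 0.31 × √68 = 2.5563
Two-sided α = 0.05 → critical value z_{0.025} = 1.960.
Power = Φ(λ − 1.960) + Φ(−λ − 1.960) = Φ(0.596) + Φ(-4.516) = 0.7245 + 0.0000 = 0.7245.
Type II error: β = 1 − power = 1 − 0.7245 = 0.2755.

β ≈ 0.275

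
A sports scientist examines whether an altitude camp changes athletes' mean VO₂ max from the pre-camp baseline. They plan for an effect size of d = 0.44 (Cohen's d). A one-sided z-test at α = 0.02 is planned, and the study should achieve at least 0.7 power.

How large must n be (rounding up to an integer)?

For power 0.7 need Φ(δ − z_{0.02}) = 0.7, so δ = z_{0.02} + z_{0.30} = 2.054 + 0.524 = 2.578.
δ = d·√n ⇒ n = (δ/d)² = (2.578 / 0.44)² = 34.33.
Round up to the next whole unit.

n = 35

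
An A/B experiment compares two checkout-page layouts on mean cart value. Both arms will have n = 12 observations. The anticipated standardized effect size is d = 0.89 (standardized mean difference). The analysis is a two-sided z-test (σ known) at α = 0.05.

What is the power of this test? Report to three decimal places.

Noncentrality parameter: λ = d·√(n/2) = 0.89 × √(12/2) = 2.1800
Critical value for a two-sided test at α = 0.05: z_{α/2} = 1.960.
Power = Φ(λ − 1.960) + Φ(−λ − 1.960) = Φ(0.220) + Φ(-4.140) = 0.5871 + 0.0000 = 0.5871.

Power ≈ 0.587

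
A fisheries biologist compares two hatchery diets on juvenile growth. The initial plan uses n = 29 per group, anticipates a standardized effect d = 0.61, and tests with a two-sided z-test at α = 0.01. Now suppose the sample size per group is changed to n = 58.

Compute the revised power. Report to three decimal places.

Power ≈ 0.761

With n = 58 per group: δ = d·√(n/2) = 0.61 × √(58/2) = 3.2850. Critical value z_{0.005} = 2.576.
Revised power = Φ(δ − 2.576) + Φ(−δ − 2.576) = Φ(0.709) + Φ(-5.861) = 0.7609 + 0.0000 = 0.7609.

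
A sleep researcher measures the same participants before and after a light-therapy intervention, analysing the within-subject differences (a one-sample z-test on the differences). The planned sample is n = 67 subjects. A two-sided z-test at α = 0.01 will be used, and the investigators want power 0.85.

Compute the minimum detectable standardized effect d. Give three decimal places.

Required noncentrality: δ = z_{0.005} + z_{0.15} = 2.576 + 1.036 = 3.612.
(Lower-tail contribution to power is negligible for δ > 0.)
δ = d·√n ⇒ d = δ/√n = 3.612/√67 = 0.4413.

d ≈ 0.441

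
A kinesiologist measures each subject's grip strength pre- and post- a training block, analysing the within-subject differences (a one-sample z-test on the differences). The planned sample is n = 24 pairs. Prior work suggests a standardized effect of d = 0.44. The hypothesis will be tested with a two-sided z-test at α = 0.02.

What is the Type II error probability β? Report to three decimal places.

β ≈ 0.568

Noncentrality parameter: δ = d·√n = 0.44 × √24 = 2.1556
Two-sided α = 0.02 → critical value z_{0.01} = 2.326.
Power = Φ(δ − 2.326) + Φ(−δ − 2.326) = Φ(-0.171) + Φ(-4.482) = 0.4322 + 0.0000 = 0.4322.
Type II error: β = 1 − power = 1 − 0.4322 = 0.5678.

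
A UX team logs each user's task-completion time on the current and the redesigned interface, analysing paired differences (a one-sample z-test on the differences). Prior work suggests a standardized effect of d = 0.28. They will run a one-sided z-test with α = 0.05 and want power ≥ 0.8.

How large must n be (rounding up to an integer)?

n = 79

Set Φ(δ − 1.645) = 0.8; then δ − 1.645 = Φ⁻¹(0.8) = 0.842, giving δ = 2.486.
δ = d·√n ⇒ n = (δ/d)² = (2.486 / 0.28)² = 78.86.
Round up to the next whole unit.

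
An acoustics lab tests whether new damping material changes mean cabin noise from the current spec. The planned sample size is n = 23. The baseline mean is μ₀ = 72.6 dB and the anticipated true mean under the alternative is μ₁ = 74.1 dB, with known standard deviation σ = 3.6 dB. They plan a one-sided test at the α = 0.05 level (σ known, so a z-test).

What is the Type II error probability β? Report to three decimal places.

Standardized effect: d = |μ₁ − μ₀| / σ = |74.1 − 72.6| / 3.6 = 0.4167
Noncentrality parameter: λ = d·√n = 0.4167 × √23 = 1.9983
Critical value for a one-sided test at α = 0.05: z_α = 1.645.
Power = P(Z > 1.645 − λ) = Φ(0.353) = 0.6381.
Type II error: β = 1 − power = 1 − 0.6381 = 0.3619.

β ≈ 0.362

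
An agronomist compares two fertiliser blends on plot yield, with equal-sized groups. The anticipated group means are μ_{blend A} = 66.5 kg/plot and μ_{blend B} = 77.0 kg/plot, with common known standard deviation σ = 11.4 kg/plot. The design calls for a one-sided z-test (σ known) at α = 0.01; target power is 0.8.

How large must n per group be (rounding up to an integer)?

Standardized effect: d = |μ_{blend A} − μ_{blend B}| / σ = |66.5 − 77.0| / 11.4 = 0.9211
Set Φ(δ − 2.326) = 0.8; then δ − 2.326 = Φ⁻¹(0.8) = 0.842, giving δ = 3.168.
δ = d·√(n/2) ⇒ n = 2(δ/d)² = 2 × (3.168 / 0.9211)² = 23.66.
Rounding up, n = 24 per group.

n = 24 per group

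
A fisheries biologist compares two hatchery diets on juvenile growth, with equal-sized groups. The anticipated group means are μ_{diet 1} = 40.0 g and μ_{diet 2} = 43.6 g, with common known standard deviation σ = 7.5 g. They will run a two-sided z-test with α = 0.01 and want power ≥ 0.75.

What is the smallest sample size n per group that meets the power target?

n = 92 per group

Standardized effect: d = |μ_{diet 1} − μ_{diet 2}| / σ = |40.0 − 43.6| / 7.5 = 0.4800
Set Φ(δ − 2.576) = 0.75; then δ − 2.576 = Φ⁻¹(0.75) = 0.674, giving δ = 3.250.
(For δ > 0 the lower-tail rejection region contributes negligibly to power, so the one-term inversion is standard.)
δ = d·√(n/2) ⇒ n = 2(δ/d)² = 2 × (3.250 / 0.4800)² = 91.71.
Round up to the next whole unit.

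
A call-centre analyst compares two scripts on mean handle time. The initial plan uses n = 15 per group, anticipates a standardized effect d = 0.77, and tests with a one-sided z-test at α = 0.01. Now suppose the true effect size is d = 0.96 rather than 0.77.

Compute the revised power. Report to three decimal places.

With d = 0.96: δ = d·√(n/2) = 0.96 × √(15/2) = 2.6291. Critical value z_{0.01} = 2.326.
Revised power = P(Z > 2.326 − δ) = Φ(0.303) = 0.6189.

Power ≈ 0.619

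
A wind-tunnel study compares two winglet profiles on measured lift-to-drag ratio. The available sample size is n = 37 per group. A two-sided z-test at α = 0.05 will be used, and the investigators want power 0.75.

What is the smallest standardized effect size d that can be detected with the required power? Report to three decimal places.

d ≈ 0.612

Required noncentrality: δ = z_{0.025} + z_{0.25} = 1.960 + 0.674 = 2.634.
(The second rejection-region term Φ(−δ − z_{α/2}) is negligible and dropped.)
δ = d·√(n/2) ⇒ d = δ/√(n/2) = 2.634/√(37/2) = 0.6125.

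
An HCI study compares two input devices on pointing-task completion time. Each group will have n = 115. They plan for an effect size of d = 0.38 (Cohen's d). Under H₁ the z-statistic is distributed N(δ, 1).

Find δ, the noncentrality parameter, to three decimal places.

δ ≈ 2.881

The noncentrality parameter scales effect size by the design's sample-size factor: δ = d·√(n/2) = 0.38 × √(115/2) = 2.8815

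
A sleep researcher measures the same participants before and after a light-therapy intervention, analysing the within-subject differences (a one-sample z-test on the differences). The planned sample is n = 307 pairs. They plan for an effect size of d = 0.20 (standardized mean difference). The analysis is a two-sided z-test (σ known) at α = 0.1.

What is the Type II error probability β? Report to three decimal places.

Noncentrality parameter: δ = d·√n = 0.20 × √307 = 3.5043
Two-sided α = 0.1 → critical value z_{0.05} = 1.645.
Power = Φ(δ − 1.645) + Φ(−δ − 1.645) = Φ(1.859) + Φ(-5.149) = 0.9685 + 0.0000 = 0.9685.
Type II error: β = 1 − power = 1 − 0.9685 = 0.0315.

β ≈ 0.031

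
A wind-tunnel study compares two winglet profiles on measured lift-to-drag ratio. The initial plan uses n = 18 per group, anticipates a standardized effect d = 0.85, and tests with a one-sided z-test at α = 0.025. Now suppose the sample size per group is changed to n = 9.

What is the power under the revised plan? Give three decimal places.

With n = 9 per group: δ = d·√(n/2) = 0.85 × √(9/2) = 1.8031. Critical value z_{0.025} = 1.960.
Revised power = Φ(δ − 1.960) = Φ(-0.157) = 0.4377.

Power ≈ 0.438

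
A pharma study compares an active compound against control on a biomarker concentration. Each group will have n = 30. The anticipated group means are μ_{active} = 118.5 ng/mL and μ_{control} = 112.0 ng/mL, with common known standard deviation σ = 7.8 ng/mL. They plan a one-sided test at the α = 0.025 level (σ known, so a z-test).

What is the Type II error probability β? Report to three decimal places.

β ≈ 0.102

Standardized effect: d = |μ_{active} − μ_{control}| / σ = |118.5 − 112.0| / 7.8 = 0.8333
Noncentrality parameter: λ = d·√(n/2) = 0.8333 × √(30/2) = 3.2275
Critical value for a one-sided test at α = 0.025: z_α = 1.960.
Power = Φ(λ − 1.960) = Φ(1.268) = 0.8975.
Type II error: β = 1 − power = 1 − 0.8975 = 0.1025.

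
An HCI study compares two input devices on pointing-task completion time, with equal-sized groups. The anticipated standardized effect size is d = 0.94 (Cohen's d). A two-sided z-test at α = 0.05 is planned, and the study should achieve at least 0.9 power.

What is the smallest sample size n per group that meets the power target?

Set Φ(δ − 1.960) = 0.9; then δ − 1.960 = Φ⁻¹(0.9) = 1.282, giving δ = 3.242.
(The Φ(−δ − z_{α/2}) term is vanishingly small for δ > 0 and is dropped in the standard sample-size formula.)
δ = d·√(n/2) ⇒ n = 2(δ/d)² = 2 × (3.242 / 0.94)² = 23.78.
Rounding up, n = 24 per group.

n = 24 per group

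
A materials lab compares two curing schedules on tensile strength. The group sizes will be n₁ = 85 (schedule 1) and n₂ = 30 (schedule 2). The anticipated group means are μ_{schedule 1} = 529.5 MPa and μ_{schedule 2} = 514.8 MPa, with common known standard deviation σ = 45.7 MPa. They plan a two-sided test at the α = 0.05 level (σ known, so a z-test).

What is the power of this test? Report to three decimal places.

Standardized effect: d = |μ_{schedule 1} − μ_{schedule 2}| / σ = |529.5 − 514.8| / 45.7 = 0.3217
Noncentrality parameter: δ = d / √(1/n₁ + 1/n₂) = 0.3217 / √(1/85 + 1/30) = 1.5147
Two-sided α = 0.05 → critical value z_{0.025} = 1.960.
Power = Φ(δ − 1.960) + Φ(−δ − 1.960) = Φ(-0.445) + Φ(-3.475) = 0.3281 + 0.0003 = 0.3283.

Power ≈ 0.328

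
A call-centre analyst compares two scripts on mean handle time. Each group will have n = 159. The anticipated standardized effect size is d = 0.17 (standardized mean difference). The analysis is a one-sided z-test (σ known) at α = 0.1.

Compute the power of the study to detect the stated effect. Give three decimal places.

Noncentrality parameter: δ = d·√(n/2) = 0.17 × √(159/2) = 1.5158
Critical value for a one-sided test at α = 0.1: z_α = 1.282.
Power = Φ(δ − 1.282) = Φ(0.234) = 0.5926.

Power ≈ 0.593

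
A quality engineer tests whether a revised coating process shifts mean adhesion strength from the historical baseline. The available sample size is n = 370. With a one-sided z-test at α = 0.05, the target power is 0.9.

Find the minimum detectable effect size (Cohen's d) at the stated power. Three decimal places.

Need Φ(δ − 1.645) = 0.9, so δ = 1.645 + 1.282 = 2.926.
δ = d·√n ⇒ d = δ/√n = 2.926/√370 = 0.1521.

d ≈ 0.152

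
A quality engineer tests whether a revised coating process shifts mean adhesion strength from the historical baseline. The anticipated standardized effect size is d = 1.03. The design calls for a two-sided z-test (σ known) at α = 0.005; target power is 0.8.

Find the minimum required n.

n = 13

For power 0.8 need Φ(δ − z_{0.0025}) = 0.8, so δ = z_{0.0025} + z_{0.20} = 2.807 + 0.842 = 3.649.
(The Φ(−δ − z_{α/2}) term is vanishingly small for δ > 0 and is dropped in the standard sample-size formula.)
δ = d·√n ⇒ n = (δ/d)² = (3.649 / 1.03)² = 12.55.
Rounding up, n = 13.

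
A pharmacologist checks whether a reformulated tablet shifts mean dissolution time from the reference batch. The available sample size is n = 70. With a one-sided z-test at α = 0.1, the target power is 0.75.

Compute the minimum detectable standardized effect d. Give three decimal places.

d ≈ 0.234

Required noncentrality: δ = z_{0.1} + z_{0.25} = 1.282 + 0.674 = 1.956.
δ = d·√n ⇒ d = δ/√n = 1.956/√70 = 0.2338.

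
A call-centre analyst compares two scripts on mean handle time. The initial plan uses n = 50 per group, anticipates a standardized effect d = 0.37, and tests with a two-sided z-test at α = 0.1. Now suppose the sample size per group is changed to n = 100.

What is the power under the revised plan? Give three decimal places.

Power ≈ 0.834

With n = 100 per group: δ = d·√(n/2) = 0.37 × √(100/2) = 2.6163. Critical value z_{0.05} = 1.645.
Revised power = Φ(δ − 1.645) + Φ(−δ − 1.645) = Φ(0.971) + Φ(-4.261) = 0.8343 + 0.0000 = 0.8343.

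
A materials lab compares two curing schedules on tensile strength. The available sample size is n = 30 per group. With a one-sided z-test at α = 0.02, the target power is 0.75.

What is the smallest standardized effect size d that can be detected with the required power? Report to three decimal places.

d ≈ 0.704

Need Φ(δ − 2.054) = 0.75, so δ = 2.054 + 0.674 = 2.728.
δ = d·√(n/2) ⇒ d = δ/√(n/2) = 2.728/√(30/2) = 0.7044.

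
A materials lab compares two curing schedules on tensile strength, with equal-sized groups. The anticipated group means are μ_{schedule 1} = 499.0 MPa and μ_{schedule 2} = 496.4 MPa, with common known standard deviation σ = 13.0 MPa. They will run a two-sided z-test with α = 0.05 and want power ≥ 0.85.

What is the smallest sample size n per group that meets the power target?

Standardized effect: d = |μ_{schedule 1} − μ_{schedule 2}| / σ = |499.0 − 496.4| / 13.0 = 0.2000
Set Φ(δ − 1.960) = 0.85; then δ − 1.960 = Φ⁻¹(0.85) = 1.036, giving δ = 2.996.
(For δ > 0 the lower-tail rejection region contributes negligibly to power, so the one-term inversion is standard.)
δ = d·√(n/2) ⇒ n = 2(δ/d)² = 2 × (2.996 / 0.2000)² = 448.92.
Round up to the next whole unit.

n = 449 per group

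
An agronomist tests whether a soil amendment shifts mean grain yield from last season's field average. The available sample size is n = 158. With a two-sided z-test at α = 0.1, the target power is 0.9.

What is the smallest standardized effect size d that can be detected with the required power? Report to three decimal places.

d ≈ 0.233

Required noncentrality: δ = z_{0.05} + z_{0.10} = 1.645 + 1.282 = 2.926.
(The second rejection-region term Φ(−δ − z_{α/2}) is negligible and dropped.)
δ = d·√n ⇒ d = δ/√n = 2.926/√158 = 0.2328.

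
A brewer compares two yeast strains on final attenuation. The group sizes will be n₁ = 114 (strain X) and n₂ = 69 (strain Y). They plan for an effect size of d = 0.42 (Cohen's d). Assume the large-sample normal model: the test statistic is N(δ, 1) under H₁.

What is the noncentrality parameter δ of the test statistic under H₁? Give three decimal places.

δ = d / √(1/n₁ + 1/n₂) = 0.42 / √(1/114 + 1/69) = 2.7536

δ ≈ 2.754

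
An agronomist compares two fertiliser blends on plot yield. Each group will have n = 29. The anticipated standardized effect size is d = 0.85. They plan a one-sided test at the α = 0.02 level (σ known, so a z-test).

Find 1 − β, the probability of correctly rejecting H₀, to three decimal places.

Noncentrality parameter: δ = d·√(n/2) = 0.85 × √(29/2) = 3.2367
One-sided α = 0.02 → critical value z_{0.02} = 2.054.
Power = P(Z > 2.054 − δ) = Φ(1.183) = 0.8816.

Power ≈ 0.882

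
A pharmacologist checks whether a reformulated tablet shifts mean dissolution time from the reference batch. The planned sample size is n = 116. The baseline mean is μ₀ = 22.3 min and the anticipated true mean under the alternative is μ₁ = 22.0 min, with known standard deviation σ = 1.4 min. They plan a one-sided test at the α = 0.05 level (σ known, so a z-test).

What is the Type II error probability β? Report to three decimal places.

Standardized effect: d = |μ₁ − μ₀| / σ = |22.0 − 22.3| / 1.4 = 0.2143
Noncentrality parameter: δ = d·√n = 0.2143 × √116 = 2.3079
One-sided α = 0.05 → critical value z_{0.05} = 1.645.
Power = Φ(δ − 1.645) = Φ(0.663) = 0.7464.
Type II error: β = 1 − power = 1 − 0.7464 = 0.2536.

β ≈ 0.254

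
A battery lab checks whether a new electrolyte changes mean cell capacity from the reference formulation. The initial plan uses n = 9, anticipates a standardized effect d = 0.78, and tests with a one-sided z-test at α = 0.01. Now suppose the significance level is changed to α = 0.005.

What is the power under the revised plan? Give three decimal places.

δ = d·√n = 0.78 × √9 = 2.3400 (unchanged). New critical value: z_{0.005} = 2.576.
Revised power = Φ(δ − 2.576) = Φ(-0.236) = 0.4068.

Power ≈ 0.407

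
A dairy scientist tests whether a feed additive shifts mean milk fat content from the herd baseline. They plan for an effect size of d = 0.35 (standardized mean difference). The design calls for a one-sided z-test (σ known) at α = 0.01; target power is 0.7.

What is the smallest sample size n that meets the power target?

Set Φ(δ − 2.326) = 0.7; then δ − 2.326 = Φ⁻¹(0.7) = 0.524, giving δ = 2.851.
δ = d·√n ⇒ n = (δ/d)² = (2.851 / 0.35)² = 66.34.
Rounding up, n = 67.

n = 67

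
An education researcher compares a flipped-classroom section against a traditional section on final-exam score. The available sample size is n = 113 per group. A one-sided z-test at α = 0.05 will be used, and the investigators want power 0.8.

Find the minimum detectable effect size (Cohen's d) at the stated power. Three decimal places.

Required noncentrality: δ = z_{0.05} + z_{0.20} = 1.645 + 0.842 = 2.486.
δ = d·√(n/2) ⇒ d = δ/√(n/2) = 2.486/√(113/2) = 0.3308.

d ≈ 0.331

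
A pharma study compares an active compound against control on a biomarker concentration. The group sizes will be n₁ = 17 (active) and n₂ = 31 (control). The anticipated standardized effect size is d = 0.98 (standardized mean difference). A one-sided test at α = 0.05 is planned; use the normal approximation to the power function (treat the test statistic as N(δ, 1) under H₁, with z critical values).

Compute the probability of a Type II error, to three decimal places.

β ≈ 0.055

Noncentrality parameter: δ = d / √(1/n₁ + 1/n₂) = 0.98 / √(1/17 + 1/31) = 3.2472
One-sided α = 0.05 → critical value z_{0.05} = 1.645.
Power = P(Z > 1.645 − δ) = Φ(1.602) = 0.9455.
Type II error: β = 1 − power = 1 − 0.9455 = 0.0545.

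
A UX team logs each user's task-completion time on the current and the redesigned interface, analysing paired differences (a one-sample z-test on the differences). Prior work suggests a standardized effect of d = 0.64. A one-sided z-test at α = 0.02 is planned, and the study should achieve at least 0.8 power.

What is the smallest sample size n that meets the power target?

Set Φ(δ − 2.054) = 0.8; then δ − 2.054 = Φ⁻¹(0.8) = 0.842, giving δ = 2.895.
δ = d·√n ⇒ n = (δ/d)² = (2.895 / 0.64)² = 20.47.
Rounding up, n = 21.

n = 21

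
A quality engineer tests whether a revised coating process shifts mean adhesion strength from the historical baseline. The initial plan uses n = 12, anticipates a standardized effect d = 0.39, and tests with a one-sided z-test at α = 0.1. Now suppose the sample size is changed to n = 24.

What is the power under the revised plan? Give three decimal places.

With n = 24: δ = d·√n = 0.39 × √24 = 1.9106. Critical value z_{0.1} = 1.282.
Revised power = P(Z > 1.282 − δ) = Φ(0.629) = 0.7353.

Power ≈ 0.735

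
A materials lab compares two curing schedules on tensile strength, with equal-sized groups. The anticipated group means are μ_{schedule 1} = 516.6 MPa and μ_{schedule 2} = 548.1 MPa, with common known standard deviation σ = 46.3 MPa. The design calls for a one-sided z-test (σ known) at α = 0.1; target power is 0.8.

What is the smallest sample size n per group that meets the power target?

Standardized effect: d = |μ_{schedule 1} − μ_{schedule 2}| / σ = |516.6 − 548.1| / 46.3 = 0.6803
For power 0.8 need Φ(δ − z_{0.1}) = 0.8, so δ = z_{0.1} + z_{0.20} = 1.282 + 0.842 = 2.123.
δ = d·√(n/2) ⇒ n = 2(δ/d)² = 2 × (2.123 / 0.6803)² = 19.48.
Round up to the next whole unit.

n = 20 per group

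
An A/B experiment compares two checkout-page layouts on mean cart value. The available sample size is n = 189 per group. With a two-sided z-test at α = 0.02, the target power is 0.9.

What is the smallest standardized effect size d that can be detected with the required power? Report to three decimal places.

d ≈ 0.371

Need Φ(δ − 2.326) = 0.9, so δ = 2.326 + 1.282 = 3.608.
(The second rejection-region term Φ(−δ − z_{α/2}) is negligible and dropped.)
δ = d·√(n/2) ⇒ d = δ/√(n/2) = 3.608/√(189/2) = 0.3711.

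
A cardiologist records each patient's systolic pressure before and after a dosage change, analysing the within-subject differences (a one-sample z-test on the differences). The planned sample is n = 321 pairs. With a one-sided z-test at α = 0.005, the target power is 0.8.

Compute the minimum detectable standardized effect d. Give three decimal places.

Need Φ(δ − 2.576) = 0.8, so δ = 2.576 + 0.842 = 3.417.
δ = d·√n ⇒ d = δ/√n = 3.417/√321 = 0.1907.

d ≈ 0.191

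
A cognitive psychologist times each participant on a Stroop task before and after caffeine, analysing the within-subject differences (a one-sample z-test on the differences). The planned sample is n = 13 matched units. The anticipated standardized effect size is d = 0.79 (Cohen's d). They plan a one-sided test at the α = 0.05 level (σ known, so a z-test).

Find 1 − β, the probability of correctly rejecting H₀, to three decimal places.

Noncentrality parameter: δ = d·√n = 0.79 × √13 = 2.8484
One-sided α = 0.05 → critical value z_{0.05} = 1.645.
Power = P(Z > 1.645 − δ) = Φ(1.204) = 0.8856.

Power ≈ 0.886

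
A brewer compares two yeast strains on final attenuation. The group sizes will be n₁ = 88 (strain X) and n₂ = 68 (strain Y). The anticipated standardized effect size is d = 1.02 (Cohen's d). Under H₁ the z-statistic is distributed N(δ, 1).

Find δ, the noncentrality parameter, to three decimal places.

The noncentrality parameter scales effect size by the design's sample-size factor: δ = d / √(1/n₁ + 1/n₂) = 1.02 / √(1/88 + 1/68) = 6.3173

δ ≈ 6.317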